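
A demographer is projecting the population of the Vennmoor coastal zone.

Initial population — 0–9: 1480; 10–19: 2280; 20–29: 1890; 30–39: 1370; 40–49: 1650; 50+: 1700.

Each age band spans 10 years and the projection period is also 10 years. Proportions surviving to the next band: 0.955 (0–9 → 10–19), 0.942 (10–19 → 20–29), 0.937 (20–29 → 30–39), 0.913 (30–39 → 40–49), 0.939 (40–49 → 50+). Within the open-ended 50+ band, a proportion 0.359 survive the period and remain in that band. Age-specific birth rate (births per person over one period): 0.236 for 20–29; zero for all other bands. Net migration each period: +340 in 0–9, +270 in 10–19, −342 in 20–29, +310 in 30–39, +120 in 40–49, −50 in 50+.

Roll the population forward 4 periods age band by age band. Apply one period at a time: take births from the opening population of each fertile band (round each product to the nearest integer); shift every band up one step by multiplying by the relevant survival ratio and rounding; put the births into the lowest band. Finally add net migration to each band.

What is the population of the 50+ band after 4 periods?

2699

(Bands numbered youngest = 1 to oldest = 6.)
After projecting period 1:
Births: 1890 × 0.236 = 446
Band 2: 1480 × 0.955 = 1413
Band 3: 2280 × 0.942 = 2148
Band 4: 1890 × 0.937 = 1771
Band 5: 1370 × 0.913 = 1251
Band 6: 1650 × 0.939 + 1700 × 0.359 = 1549 + 610 = 2159
Net migration: Band 1 + 340 → 786; Band 2 + 270 → 1683; Band 3 − 342 → 1806; Band 4 + 310 → 2081; Band 5 + 120 → 1371; Band 6 − 50 → 2109
→ [786, 1683, 1806, 2081, 1371, 2109]
After projecting period 2:
Births: 1806 × 0.236 = 426
Band 2: 786 × 0.955 = 751
Band 3: 1683 × 0.942 = 1585
Band 4: 1806 × 0.937 = 1692
Band 5: 2081 × 0.913 = 1900
Band 6: 1371 × 0.939 + 2109 × 0.359 = 1287 + 757 = 2044
Net migration: Band 1 + 340 → 766; Band 2 + 270 → 1021; Band 3 − 342 → 1243; Band 4 + 310 → 2002; Band 5 + 120 → 2020; Band 6 − 50 → 1994
→ [766, 1021, 1243, 2002, 2020, 1994]
After projecting period 3:
Births: 1243 × 0.236 = 293
Band 2: 766 × 0.955 = 732
Band 3: 1021 × 0.942 = 962
Band 4: 1243 × 0.937 = 1165
Band 5: 2002 × 0.913 = 1828
Band 6: 2020 × 0.939 + 1994 × 0.359 = 1897 + 716 = 2613
Net migration: Band 1 + 340 → 633; Band 2 + 270 → 1002; Band 3 − 342 → 620; Band 4 + 310 → 1475; Band 5 + 120 → 1948; Band 6 − 50 → 2563
→ [633, 1002, 620, 1475, 1948, 2563]
After projecting period 4:
Births: 620 × 0.236 = 146
Band 2: 633 × 0.955 = 605
Band 3: 1002 × 0.942 = 944
Band 4: 620 × 0.937 = 581
Band 5: 1475 × 0.913 = 1347
Band 6: 1948 × 0.939 + 2563 × 0.359 = 1829 + 920 = 2749
Net migration: Band 1 + 340 → 486; Band 2 + 270 → 875; Band 3 − 342 → 602; Band 4 + 310 → 891; Band 5 + 120 → 1467; Band 6 − 50 → 2699
→ [486, 875, 602, 891, 1467, 2699]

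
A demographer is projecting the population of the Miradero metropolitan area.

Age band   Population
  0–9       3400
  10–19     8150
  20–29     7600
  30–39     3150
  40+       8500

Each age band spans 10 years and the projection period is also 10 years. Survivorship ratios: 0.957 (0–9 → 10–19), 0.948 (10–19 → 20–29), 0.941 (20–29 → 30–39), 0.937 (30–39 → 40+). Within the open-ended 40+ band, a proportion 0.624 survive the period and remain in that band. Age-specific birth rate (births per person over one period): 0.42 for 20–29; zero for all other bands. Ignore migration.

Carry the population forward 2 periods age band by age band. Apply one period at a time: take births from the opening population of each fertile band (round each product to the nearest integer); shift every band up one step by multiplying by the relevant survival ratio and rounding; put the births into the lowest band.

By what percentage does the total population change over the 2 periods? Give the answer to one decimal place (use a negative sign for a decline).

— Period 1 —
Births: 7600 * 0.42 = 3192
10–19: 3400 * 0.957 = 3254
20–29: 8150 * 0.948 = 7726
30–39: 7600 * 0.941 = 7152
40+: 3150 * 0.937 + 8500 * 0.624 = 2952 + 5304 = 8256
Giving 3192 / 3254 / 7726 / 7152 / 8256.
— Period 2 —
Births: 7726 * 0.42 = 3245
10–19: 3192 * 0.957 = 3055
20–29: 3254 * 0.948 = 3085
30–39: 7726 * 0.941 = 7270
40+: 7152 * 0.937 + 8256 * 0.624 = 6701 + 5152 = 11853
Giving 3245 / 3055 / 3085 / 7270 / 11853.
Total: 30800 → 28508; change = -2292; percentage change = -7.4%

-7.4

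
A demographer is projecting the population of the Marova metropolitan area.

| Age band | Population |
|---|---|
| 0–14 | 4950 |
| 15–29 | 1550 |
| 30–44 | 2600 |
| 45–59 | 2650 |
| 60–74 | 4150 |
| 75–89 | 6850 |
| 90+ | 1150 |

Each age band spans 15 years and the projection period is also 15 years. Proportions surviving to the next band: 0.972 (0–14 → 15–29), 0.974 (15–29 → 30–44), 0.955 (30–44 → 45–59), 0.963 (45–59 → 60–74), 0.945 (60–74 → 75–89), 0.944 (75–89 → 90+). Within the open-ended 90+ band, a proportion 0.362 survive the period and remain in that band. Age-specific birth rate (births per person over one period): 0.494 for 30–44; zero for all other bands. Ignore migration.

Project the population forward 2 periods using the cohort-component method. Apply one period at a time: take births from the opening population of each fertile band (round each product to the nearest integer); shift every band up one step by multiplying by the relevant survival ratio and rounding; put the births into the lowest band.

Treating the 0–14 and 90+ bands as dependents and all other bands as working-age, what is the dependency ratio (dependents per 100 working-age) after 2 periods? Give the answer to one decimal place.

After projecting period 1:
Births: 2600 × 0.494 = 1284
15–29: 4950 × 0.972 = 4811
30–44: 1550 × 0.974 = 1510
45–59: 2600 × 0.955 = 2483
60–74: 2650 × 0.963 = 2552
75–89: 4150 × 0.945 = 3922
90+: 6850 × 0.944 + 1150 × 0.362 = 6466 + 416 = 6882
Population now: 0–14=1284, 15–29=4811, 30–44=1510, 45–59=2483, 60–74=2552, 75–89=3922, 90+=6882
After projecting period 2:
Births: 1510 × 0.494 = 746
15–29: 1284 × 0.972 = 1248
30–44: 4811 × 0.974 = 4686
45–59: 1510 × 0.955 = 1442
60–74: 2483 × 0.963 = 2391
75–89: 2552 × 0.945 = 2412
90+: 3922 × 0.944 + 6882 × 0.362 = 3702 + 2491 = 6193
Population now: 0–14=746, 15–29=1248, 30–44=4686, 45–59=1442, 60–74=2391, 75–89=2412, 90+=6193
Dependents (band 0–14 + band 90+) = 746 + 6193 = 6939; working-age = 12179; ratio = 6939/12179 × 100 = 57.0

57.0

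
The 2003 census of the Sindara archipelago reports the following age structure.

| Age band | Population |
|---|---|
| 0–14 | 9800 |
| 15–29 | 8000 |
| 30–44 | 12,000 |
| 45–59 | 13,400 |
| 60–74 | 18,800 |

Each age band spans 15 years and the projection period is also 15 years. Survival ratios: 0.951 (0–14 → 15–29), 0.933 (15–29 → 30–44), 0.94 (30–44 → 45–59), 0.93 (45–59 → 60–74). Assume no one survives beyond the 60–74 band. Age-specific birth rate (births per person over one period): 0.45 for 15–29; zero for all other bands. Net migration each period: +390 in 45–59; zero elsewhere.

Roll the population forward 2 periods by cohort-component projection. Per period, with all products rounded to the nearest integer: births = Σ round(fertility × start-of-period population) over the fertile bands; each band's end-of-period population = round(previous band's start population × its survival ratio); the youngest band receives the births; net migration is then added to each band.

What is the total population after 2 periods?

Period 1.
Births: 8000 * 0.45 = 3600
15–29: 9800 * 0.951 = 9320
30–44: 8000 * 0.933 = 7464
45–59: 12000 * 0.94 = 11280
60–74: 13400 * 0.93 = 12462
Net migration: 45–59 + 390 → 11670
End of period: [3600, 9320, 7464, 11670, 12462]
Period 2.
Births: 9320 * 0.45 = 4194
15–29: 3600 * 0.951 = 3424
30–44: 9320 * 0.933 = 8696
45–59: 7464 * 0.94 = 7016
60–74: 11670 * 0.93 = 10853
Net migration: 45–59 + 390 → 7406
End of period: [4194, 3424, 8696, 7406, 10853]
Total after period 2: 4194 + 3424 + 8696 + 7406 + 10853 = 34573

34573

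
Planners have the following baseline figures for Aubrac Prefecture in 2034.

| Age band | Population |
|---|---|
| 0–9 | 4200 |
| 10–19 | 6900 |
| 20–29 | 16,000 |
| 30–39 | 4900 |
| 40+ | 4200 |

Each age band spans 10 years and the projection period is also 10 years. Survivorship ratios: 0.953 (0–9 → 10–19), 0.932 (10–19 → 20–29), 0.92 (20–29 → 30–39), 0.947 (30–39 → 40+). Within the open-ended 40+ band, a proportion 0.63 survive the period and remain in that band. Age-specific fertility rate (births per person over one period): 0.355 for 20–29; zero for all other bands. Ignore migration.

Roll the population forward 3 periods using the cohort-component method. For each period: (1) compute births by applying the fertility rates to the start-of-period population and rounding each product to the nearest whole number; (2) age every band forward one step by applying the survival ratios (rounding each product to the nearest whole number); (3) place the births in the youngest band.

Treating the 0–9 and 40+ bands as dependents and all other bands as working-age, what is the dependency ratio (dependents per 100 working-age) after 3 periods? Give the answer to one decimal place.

— Period 1 —
Births: 16000 * 0.355 = 5680
10–19: 4200 * 0.953 = 4003
20–29: 6900 * 0.932 = 6431
30–39: 16000 * 0.92 = 14720
40+: 4900 * 0.947 + 4200 * 0.63 = 4640 + 2646 = 7286
End of period: [5680, 4003, 6431, 14720, 7286]
— Period 2 —
Births: 6431 * 0.355 = 2283
10–19: 5680 * 0.953 = 5413
20–29: 4003 * 0.932 = 3731
30–39: 6431 * 0.92 = 5917
40+: 14720 * 0.947 + 7286 * 0.63 = 13940 + 4590 = 18530
End of period: [2283, 5413, 3731, 5917, 18530]
— Period 3 —
Births: 3731 * 0.355 = 1325
10–19: 2283 * 0.953 = 2176
20–29: 5413 * 0.932 = 5045
30–39: 3731 * 0.92 = 3433
40+: 5917 * 0.947 + 18530 * 0.63 = 5603 + 11674 = 17277
End of period: [1325, 2176, 5045, 3433, 17277]
Dependents (band 0–9 + band 40+) = 1325 + 17277 = 18602; working-age = 10654; ratio = 18602/10654 × 100 = 174.6

174.6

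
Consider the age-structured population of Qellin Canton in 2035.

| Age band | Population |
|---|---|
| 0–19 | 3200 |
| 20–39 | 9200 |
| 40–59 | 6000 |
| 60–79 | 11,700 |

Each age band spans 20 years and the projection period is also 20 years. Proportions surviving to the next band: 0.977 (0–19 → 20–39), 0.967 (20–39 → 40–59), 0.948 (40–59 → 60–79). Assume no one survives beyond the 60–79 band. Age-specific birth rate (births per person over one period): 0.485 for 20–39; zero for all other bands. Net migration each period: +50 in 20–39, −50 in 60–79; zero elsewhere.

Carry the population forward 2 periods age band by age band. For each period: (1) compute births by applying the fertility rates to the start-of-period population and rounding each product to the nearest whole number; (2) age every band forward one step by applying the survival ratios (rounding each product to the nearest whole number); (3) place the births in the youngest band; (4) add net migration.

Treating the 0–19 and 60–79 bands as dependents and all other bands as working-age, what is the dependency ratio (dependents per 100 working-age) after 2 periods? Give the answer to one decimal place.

After projecting period 1:
Births: 9200 * 0.485 = 4462
20–39: 3200 * 0.977 = 3126
40–59: 9200 * 0.967 = 8896
60–79: 6000 * 0.948 = 5688
Net migration: 20–39 + 50 → 3176; 60–79 − 50 → 5638
Giving 4462 / 3176 / 8896 / 5638.
After projecting period 2:
Births: 3176 * 0.485 = 1540
20–39: 4462 * 0.977 = 4359
40–59: 3176 * 0.967 = 3071
60–79: 8896 * 0.948 = 8433
Net migration: 20–39 + 50 → 4409; 60–79 − 50 → 8383
Giving 1540 / 4409 / 3071 / 8383.
Dependents (band 0–19 + band 60–79) = 1540 + 8383 = 9923; working-age = 7480; ratio = 9923/7480 × 100 = 132.7

132.7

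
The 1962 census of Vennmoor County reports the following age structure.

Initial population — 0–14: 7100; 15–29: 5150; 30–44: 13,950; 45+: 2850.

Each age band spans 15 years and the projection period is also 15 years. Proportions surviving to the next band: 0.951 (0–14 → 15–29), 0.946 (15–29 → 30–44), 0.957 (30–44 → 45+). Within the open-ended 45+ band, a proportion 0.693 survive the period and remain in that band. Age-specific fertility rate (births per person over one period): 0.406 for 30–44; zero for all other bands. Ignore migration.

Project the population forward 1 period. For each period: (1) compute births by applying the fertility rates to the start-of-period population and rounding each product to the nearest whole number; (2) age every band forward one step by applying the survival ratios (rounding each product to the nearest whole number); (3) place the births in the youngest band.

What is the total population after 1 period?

32613

Numbering the bands 1..4 from youngest to oldest:
[period 1]
Births: 13950 × 0.406 = 5664
Band 2: 7100 × 0.951 = 6752
Band 3: 5150 × 0.946 = 4872
Band 4: 13950 × 0.957 + 2850 × 0.693 = 13350 + 1975 = 15325
End of period: [5664, 6752, 4872, 15325]
Total after period 1: 5664 + 6752 + 4872 + 15325 = 32613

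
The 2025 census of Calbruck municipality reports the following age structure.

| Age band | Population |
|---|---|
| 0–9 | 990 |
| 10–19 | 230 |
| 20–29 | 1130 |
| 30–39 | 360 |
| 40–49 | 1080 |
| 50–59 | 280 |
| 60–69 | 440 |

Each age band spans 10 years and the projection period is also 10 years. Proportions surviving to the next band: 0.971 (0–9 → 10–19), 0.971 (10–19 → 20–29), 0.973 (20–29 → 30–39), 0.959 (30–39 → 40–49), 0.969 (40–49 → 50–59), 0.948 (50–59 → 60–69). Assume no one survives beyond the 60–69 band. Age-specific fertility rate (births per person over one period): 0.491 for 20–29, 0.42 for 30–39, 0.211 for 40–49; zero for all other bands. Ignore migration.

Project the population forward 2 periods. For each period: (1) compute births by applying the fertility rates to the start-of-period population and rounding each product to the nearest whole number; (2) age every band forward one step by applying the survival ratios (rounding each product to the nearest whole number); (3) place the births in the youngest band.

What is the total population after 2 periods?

Period 1:
Births: 1130 × 0.491 = 555, 360 × 0.42 = 151, 1080 × 0.211 = 228 → 934
10–19: 990 × 0.971 = 961
20–29: 230 × 0.971 = 223
30–39: 1130 × 0.973 = 1099
40–49: 360 × 0.959 = 345
50–59: 1080 × 0.969 = 1047
60–69: 280 × 0.948 = 265
Population now: 0–9=934, 10–19=961, 20–29=223, 30–39=1099, 40–49=345, 50–59=1047, 60–69=265
Period 2:
Births: 223 × 0.491 = 109, 1099 × 0.42 = 462, 345 × 0.211 = 73 → 644
10–19: 934 × 0.971 = 907
20–29: 961 × 0.971 = 933
30–39: 223 × 0.973 = 217
40–49: 1099 × 0.959 = 1054
50–59: 345 × 0.969 = 334
60–69: 1047 × 0.948 = 993
Population now: 0–9=644, 10–19=907, 20–29=933, 30–39=217, 40–49=1054, 50–59=334, 60–69=993
Total after period 2: 644 + 907 + 933 + 217 + 1054 + 334 + 993 = 5082

5082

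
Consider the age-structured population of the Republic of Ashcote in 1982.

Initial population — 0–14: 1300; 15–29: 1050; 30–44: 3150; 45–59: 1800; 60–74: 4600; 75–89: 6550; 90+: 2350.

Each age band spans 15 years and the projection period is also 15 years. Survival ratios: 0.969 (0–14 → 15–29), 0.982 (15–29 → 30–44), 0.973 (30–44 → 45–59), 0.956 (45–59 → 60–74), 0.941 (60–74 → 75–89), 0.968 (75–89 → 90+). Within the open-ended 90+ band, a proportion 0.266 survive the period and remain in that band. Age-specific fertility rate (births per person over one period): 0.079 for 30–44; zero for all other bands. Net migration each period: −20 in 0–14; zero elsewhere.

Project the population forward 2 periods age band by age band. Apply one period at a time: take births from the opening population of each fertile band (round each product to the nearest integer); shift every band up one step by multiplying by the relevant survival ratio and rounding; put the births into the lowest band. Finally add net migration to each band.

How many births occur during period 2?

81

[period 1]
Births: 3150 × 0.079 = 249
15–29: 1300 × 0.969 = 1260
30–44: 1050 × 0.982 = 1031
45–59: 3150 × 0.973 = 3065
60–74: 1800 × 0.956 = 1721
75–89: 4600 × 0.941 = 4329
90+: 6550 × 0.968 + 2350 × 0.266 = 6340 + 625 = 6965
Net migration: 0–14 − 20 → 229
End of period: [229, 1260, 1031, 3065, 1721, 4329, 6965]
[period 2]
Births: 1031 × 0.079 = 81
15–29: 229 × 0.969 = 222
30–44: 1260 × 0.982 = 1237
45–59: 1031 × 0.973 = 1003
60–74: 3065 × 0.956 = 2930
75–89: 1721 × 0.941 = 1619
90+: 4329 × 0.968 + 6965 × 0.266 = 4190 + 1853 = 6043
Net migration: 0–14 − 20 → 61
End of period: [61, 222, 1237, 1003, 2930, 1619, 6043]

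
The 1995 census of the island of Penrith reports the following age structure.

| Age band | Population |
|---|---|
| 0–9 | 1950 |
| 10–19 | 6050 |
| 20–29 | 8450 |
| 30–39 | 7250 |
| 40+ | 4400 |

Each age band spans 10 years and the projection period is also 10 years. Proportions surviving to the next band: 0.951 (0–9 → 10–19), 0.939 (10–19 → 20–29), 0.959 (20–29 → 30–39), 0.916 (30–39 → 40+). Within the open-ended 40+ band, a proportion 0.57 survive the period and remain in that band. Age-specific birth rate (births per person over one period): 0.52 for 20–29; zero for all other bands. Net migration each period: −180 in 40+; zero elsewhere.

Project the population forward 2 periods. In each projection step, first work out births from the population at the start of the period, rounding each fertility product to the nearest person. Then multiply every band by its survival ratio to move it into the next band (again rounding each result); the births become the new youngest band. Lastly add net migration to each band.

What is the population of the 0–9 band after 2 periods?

2954

Period 1:
Births: 8450 * 0.52 = 4394
10–19: 1950 * 0.951 = 1854
20–29: 6050 * 0.939 = 5681
30–39: 8450 * 0.959 = 8104
40+: 7250 * 0.916 + 4400 * 0.57 = 6641 + 2508 = 9149
Net migration: 40+ − 180 → 8969
End of period: [4394, 1854, 5681, 8104, 8969]
Period 2:
Births: 5681 * 0.52 = 2954
10–19: 4394 * 0.951 = 4179
20–29: 1854 * 0.939 = 1741
30–39: 5681 * 0.959 = 5448
40+: 8104 * 0.916 + 8969 * 0.57 = 7423 + 5112 = 12535
Net migration: 40+ − 180 → 12355
End of period: [2954, 4179, 1741, 5448, 12355]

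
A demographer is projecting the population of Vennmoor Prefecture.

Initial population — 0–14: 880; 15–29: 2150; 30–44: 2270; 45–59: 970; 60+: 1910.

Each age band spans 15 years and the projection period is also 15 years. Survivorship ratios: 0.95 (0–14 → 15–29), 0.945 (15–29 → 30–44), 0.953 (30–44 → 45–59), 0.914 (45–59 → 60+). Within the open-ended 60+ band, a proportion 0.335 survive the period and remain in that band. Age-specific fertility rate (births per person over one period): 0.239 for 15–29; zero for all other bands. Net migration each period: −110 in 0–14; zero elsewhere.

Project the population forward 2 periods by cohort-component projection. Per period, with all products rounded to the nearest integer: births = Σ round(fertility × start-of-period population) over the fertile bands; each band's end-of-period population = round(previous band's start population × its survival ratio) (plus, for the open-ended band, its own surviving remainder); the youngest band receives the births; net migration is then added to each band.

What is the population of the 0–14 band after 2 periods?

90

After projecting period 1:
Births: 2150 × 0.239 = 514
15–29: 880 × 0.95 = 836
30–44: 2150 × 0.945 = 2032
45–59: 2270 × 0.953 = 2163
60+: 970 × 0.914 + 1910 × 0.335 = 887 + 640 = 1527
Net migration: 0–14 − 110 → 404
Giving 404 / 836 / 2032 / 2163 / 1527.
After projecting period 2:
Births: 836 × 0.239 = 200
15–29: 404 × 0.95 = 384
30–44: 836 × 0.945 = 790
45–59: 2032 × 0.953 = 1936
60+: 2163 × 0.914 + 1527 × 0.335 = 1977 + 512 = 2489
Net migration: 0–14 − 110 → 90
Giving 90 / 384 / 790 / 1936 / 2489.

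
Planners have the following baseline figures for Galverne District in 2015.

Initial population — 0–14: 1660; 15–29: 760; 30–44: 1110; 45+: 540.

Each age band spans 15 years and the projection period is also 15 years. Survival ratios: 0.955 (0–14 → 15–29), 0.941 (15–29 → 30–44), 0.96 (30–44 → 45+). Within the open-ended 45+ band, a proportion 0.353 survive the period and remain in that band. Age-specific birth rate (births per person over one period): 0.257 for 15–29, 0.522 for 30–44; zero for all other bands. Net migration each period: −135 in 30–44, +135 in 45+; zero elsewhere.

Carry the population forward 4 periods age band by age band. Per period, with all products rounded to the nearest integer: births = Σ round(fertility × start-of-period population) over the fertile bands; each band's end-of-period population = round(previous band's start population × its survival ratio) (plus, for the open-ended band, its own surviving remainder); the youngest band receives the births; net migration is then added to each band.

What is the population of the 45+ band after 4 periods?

Period 1.
Births: 760 × 0.257 = 195, 1110 × 0.522 = 579 — total 774
15–29: 1660 × 0.955 = 1585
30–44: 760 × 0.941 = 715
45+: 1110 × 0.96 + 540 × 0.353 = 1066 + 191 = 1257
Net migration: 30–44 − 135 → 580; 45+ + 135 → 1392
Population now: 0–14=774, 15–29=1585, 30–44=580, 45+=1392
Period 2.
Births: 1585 × 0.257 = 407, 580 × 0.522 = 303 — total 710
15–29: 774 × 0.955 = 739
30–44: 1585 × 0.941 = 1491
45+: 580 × 0.96 + 1392 × 0.353 = 557 + 491 = 1048
Net migration: 30–44 − 135 → 1356; 45+ + 135 → 1183
Population now: 0–14=710, 15–29=739, 30–44=1356, 45+=1183
Period 3.
Births: 739 × 0.257 = 190, 1356 × 0.522 = 708 — total 898
15–29: 710 × 0.955 = 678
30–44: 739 × 0.941 = 695
45+: 1356 × 0.96 + 1183 × 0.353 = 1302 + 418 = 1720
Net migration: 30–44 − 135 → 560; 45+ + 135 → 1855
Population now: 0–14=898, 15–29=678, 30–44=560, 45+=1855
Period 4.
Births: 678 × 0.257 = 174, 560 × 0.522 = 292 — total 466
15–29: 898 × 0.955 = 858
30–44: 678 × 0.941 = 638
45+: 560 × 0.96 + 1855 × 0.353 = 538 + 655 = 1193
Net migration: 30–44 − 135 → 503; 45+ + 135 → 1328
Population now: 0–14=466, 15–29=858, 30–44=503, 45+=1328

1328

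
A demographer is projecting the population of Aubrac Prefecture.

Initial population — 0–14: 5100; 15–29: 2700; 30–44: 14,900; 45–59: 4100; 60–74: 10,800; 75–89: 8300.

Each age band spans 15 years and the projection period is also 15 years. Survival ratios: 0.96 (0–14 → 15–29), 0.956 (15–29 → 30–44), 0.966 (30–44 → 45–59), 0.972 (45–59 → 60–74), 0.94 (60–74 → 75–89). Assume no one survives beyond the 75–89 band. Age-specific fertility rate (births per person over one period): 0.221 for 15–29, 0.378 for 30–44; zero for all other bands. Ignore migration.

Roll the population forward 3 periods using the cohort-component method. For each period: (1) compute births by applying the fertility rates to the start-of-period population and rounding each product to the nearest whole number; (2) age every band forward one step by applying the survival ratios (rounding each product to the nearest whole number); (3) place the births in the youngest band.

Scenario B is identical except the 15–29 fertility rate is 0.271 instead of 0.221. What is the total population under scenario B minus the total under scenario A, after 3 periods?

692

(Groups numbered youngest = 1 to oldest = 6.)
— Period 1 —
Births: 2700 × 0.221 = 597, 14900 × 0.378 = 5632 — total 6229
Group 2: 5100 × 0.96 = 4896
Group 3: 2700 × 0.956 = 2581
Group 4: 14900 × 0.966 = 14393
Group 5: 4100 × 0.972 = 3985
Group 6: 10800 × 0.94 = 10152
End of period: [6229, 4896, 2581, 14393, 3985, 10152]
— Period 2 —
Births: 4896 × 0.221 = 1082, 2581 × 0.378 = 976 — total 2058
Group 2: 6229 × 0.96 = 5980
Group 3: 4896 × 0.956 = 4681
Group 4: 2581 × 0.966 = 2493
Group 5: 14393 × 0.972 = 13990
Group 6: 3985 × 0.94 = 3746
End of period: [2058, 5980, 4681, 2493, 13990, 3746]
— Period 3 —
Births: 5980 × 0.221 = 1322, 4681 × 0.378 = 1769 — total 3091
Group 2: 2058 × 0.96 = 1976
Group 3: 5980 × 0.956 = 5717
Group 4: 4681 × 0.966 = 4522
Group 5: 2493 × 0.972 = 2423
Group 6: 13990 × 0.94 = 13151
End of period: [3091, 1976, 5717, 4522, 2423, 13151]
Scenario A total after 3 periods: 30880
Scenario B projection —
— Period 1 —
Births: 2700 × 0.271 = 732, 14900 × 0.378 = 5632 — total 6364
Group 2: 5100 × 0.96 = 4896
Group 3: 2700 × 0.956 = 2581
Group 4: 14900 × 0.966 = 14393
Group 5: 4100 × 0.972 = 3985
Group 6: 10800 × 0.94 = 10152
End of period: [6364, 4896, 2581, 14393, 3985, 10152]
— Period 2 —
Births: 4896 × 0.271 = 1327, 2581 × 0.378 = 976 — total 2303
Group 2: 6364 × 0.96 = 6109
Group 3: 4896 × 0.956 = 4681
Group 4: 2581 × 0.966 = 2493
Group 5: 14393 × 0.972 = 13990
Group 6: 3985 × 0.94 = 3746
End of period: [2303, 6109, 4681, 2493, 13990, 3746]
— Period 3 —
Births: 6109 × 0.271 = 1656, 4681 × 0.378 = 1769 — total 3425
Group 2: 2303 × 0.96 = 2211
Group 3: 6109 × 0.956 = 5840
Group 4: 4681 × 0.966 = 4522
Group 5: 2493 × 0.972 = 2423
Group 6: 13990 × 0.94 = 13151
End of period: [3425, 2211, 5840, 4522, 2423, 13151]
Scenario B total after 3 periods: 31572
Difference B − A = 31572 − 30880 = 692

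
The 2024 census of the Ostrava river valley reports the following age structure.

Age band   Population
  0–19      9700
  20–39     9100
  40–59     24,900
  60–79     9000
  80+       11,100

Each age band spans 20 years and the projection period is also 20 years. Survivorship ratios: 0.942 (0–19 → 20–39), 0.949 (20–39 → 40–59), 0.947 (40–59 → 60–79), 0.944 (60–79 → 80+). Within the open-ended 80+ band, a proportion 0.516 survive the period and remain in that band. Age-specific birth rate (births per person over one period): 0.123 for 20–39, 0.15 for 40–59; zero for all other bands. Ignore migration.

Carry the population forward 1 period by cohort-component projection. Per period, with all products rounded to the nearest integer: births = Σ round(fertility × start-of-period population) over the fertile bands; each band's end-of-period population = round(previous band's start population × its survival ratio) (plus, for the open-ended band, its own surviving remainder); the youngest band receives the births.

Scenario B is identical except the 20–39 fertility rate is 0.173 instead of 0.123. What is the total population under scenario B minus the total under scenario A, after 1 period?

Numbering the bands 1..5 from youngest to oldest:
— Period 1 —
Births: 9100 × 0.123 = 1119  |  24900 × 0.15 = 3735 → total 4854
Band 2: 9700 × 0.942 = 9137
Band 3: 9100 × 0.949 = 8636
Band 4: 24900 × 0.947 = 23580
Band 5: 9000 × 0.944 + 11100 × 0.516 = 8496 + 5728 = 14224
Giving 4854 / 9137 / 8636 / 23580 / 14224.
Scenario A total after 1 period: 60431
Scenario B projection —
— Period 1 —
Births: 9100 × 0.173 = 1574  |  24900 × 0.15 = 3735 → total 5309
Band 2: 9700 × 0.942 = 9137
Band 3: 9100 × 0.949 = 8636
Band 4: 24900 × 0.947 = 23580
Band 5: 9000 × 0.944 + 11100 × 0.516 = 8496 + 5728 = 14224
Giving 5309 / 9137 / 8636 / 23580 / 14224.
Scenario B total after 1 period: 60886
Difference B − A = 60886 − 60431 = 455

455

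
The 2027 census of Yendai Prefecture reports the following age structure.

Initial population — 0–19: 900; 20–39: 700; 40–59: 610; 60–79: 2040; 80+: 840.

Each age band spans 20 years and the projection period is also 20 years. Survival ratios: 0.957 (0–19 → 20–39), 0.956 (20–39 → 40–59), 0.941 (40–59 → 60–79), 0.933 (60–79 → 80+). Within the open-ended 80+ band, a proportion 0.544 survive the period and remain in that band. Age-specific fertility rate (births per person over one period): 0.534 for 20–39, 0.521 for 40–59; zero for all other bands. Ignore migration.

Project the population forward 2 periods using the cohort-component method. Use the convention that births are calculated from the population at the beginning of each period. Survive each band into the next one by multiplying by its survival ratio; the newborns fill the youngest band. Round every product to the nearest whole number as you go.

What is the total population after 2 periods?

Let band 1 be 0–19 through band 5 = 80+.
Period 1:
Births: 700 × 0.534 = 374  |  610 × 0.521 = 318 → 692
Band 2: 900 × 0.957 = 861
Band 3: 700 × 0.956 = 669
Band 4: 610 × 0.941 = 574
Band 5: 2040 × 0.933 + 840 × 0.544 = 1903 + 457 = 2360
Giving 692 / 861 / 669 / 574 / 2360.
Period 2:
Births: 861 × 0.534 = 460  |  669 × 0.521 = 349 → 809
Band 2: 692 × 0.957 = 662
Band 3: 861 × 0.956 = 823
Band 4: 669 × 0.941 = 630
Band 5: 574 × 0.933 + 2360 × 0.544 = 536 + 1284 = 1820
Giving 809 / 662 / 823 / 630 / 1820.
Total after period 2: 809 + 662 + 823 + 630 + 1820 = 4744

4744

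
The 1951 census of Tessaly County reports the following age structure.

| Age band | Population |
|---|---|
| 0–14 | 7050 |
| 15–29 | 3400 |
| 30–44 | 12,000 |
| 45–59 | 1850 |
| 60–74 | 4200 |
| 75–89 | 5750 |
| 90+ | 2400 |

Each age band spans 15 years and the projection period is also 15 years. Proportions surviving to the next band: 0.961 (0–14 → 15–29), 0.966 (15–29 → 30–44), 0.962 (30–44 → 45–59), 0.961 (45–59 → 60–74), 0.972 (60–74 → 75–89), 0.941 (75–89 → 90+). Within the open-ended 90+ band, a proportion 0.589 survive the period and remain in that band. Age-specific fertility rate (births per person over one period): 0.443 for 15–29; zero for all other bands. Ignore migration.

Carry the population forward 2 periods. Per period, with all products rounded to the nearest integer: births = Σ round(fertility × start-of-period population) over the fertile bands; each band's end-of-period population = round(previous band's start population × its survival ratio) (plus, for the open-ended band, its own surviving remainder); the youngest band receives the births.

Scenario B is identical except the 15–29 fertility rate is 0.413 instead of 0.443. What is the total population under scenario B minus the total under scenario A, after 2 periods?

-301

— Period 1 —
Births: 3400 × 0.443 = 1506
15–29: 7050 × 0.961 = 6775
30–44: 3400 × 0.966 = 3284
45–59: 12000 × 0.962 = 11544
60–74: 1850 × 0.961 = 1778
75–89: 4200 × 0.972 = 4082
90+: 5750 × 0.941 + 2400 × 0.589 = 5411 + 1414 = 6825
End of period: [1506, 6775, 3284, 11544, 1778, 4082, 6825]
— Period 2 —
Births: 6775 × 0.443 = 3001
15–29: 1506 × 0.961 = 1447
30–44: 6775 × 0.966 = 6545
45–59: 3284 × 0.962 = 3159
60–74: 11544 × 0.961 = 11094
75–89: 1778 × 0.972 = 1728
90+: 4082 × 0.941 + 6825 × 0.589 = 3841 + 4020 = 7861
End of period: [3001, 1447, 6545, 3159, 11094, 1728, 7861]
Scenario A total after 2 periods: 34835
Scenario B projection —
— Period 1 —
Births: 3400 × 0.413 = 1404
15–29: 7050 × 0.961 = 6775
30–44: 3400 × 0.966 = 3284
45–59: 12000 × 0.962 = 11544
60–74: 1850 × 0.961 = 1778
75–89: 4200 × 0.972 = 4082
90+: 5750 × 0.941 + 2400 × 0.589 = 5411 + 1414 = 6825
End of period: [1404, 6775, 3284, 11544, 1778, 4082, 6825]
— Period 2 —
Births: 6775 × 0.413 = 2798
15–29: 1404 × 0.961 = 1349
30–44: 6775 × 0.966 = 6545
45–59: 3284 × 0.962 = 3159
60–74: 11544 × 0.961 = 11094
75–89: 1778 × 0.972 = 1728
90+: 4082 × 0.941 + 6825 × 0.589 = 3841 + 4020 = 7861
End of period: [2798, 1349, 6545, 3159, 11094, 1728, 7861]
Scenario B total after 2 periods: 34534
Difference B − A = 34534 − 34835 = -301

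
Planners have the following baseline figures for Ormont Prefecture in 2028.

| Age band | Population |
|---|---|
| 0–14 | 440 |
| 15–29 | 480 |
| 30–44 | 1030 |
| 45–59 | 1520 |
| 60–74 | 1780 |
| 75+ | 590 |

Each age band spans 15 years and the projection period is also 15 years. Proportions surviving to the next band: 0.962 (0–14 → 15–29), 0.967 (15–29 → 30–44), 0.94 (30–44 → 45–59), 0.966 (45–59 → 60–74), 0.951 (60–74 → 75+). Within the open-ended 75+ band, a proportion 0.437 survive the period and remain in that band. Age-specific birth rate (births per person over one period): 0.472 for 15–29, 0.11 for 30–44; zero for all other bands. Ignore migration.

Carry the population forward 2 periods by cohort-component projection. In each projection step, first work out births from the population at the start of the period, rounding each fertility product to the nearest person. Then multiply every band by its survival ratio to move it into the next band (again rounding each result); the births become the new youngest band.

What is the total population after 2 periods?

4607

Period 1:
Births: 480 × 0.472 = 227 ; 1030 × 0.11 = 113 ⇒ total 340
15–29: 440 × 0.962 = 423
30–44: 480 × 0.967 = 464
45–59: 1030 × 0.94 = 968
60–74: 1520 × 0.966 = 1468
75+: 1780 × 0.951 + 590 × 0.437 = 1693 + 258 = 1951
→ [340, 423, 464, 968, 1468, 1951]
Period 2:
Births: 423 × 0.472 = 200 ; 464 × 0.11 = 51 ⇒ total 251
15–29: 340 × 0.962 = 327
30–44: 423 × 0.967 = 409
45–59: 464 × 0.94 = 436
60–74: 968 × 0.966 = 935
75+: 1468 × 0.951 + 1951 × 0.437 = 1396 + 853 = 2249
→ [251, 327, 409, 436, 935, 2249]
Total after period 2: 251 + 327 + 409 + 436 + 935 + 2249 = 4607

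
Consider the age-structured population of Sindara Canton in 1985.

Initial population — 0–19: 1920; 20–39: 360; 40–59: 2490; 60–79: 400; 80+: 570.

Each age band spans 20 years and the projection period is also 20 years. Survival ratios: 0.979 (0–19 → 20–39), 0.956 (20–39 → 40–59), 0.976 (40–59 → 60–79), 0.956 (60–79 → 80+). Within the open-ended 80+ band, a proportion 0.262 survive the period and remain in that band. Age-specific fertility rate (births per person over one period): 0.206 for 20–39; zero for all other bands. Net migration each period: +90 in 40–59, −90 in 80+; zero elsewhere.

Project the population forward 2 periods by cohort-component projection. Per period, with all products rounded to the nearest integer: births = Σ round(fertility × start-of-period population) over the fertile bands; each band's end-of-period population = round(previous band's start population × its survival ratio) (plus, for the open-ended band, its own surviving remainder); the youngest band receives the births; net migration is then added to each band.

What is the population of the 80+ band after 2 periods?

Numbering the groups 1..5 from youngest to oldest:
[period 1]
Births: 360 * 0.206 = 74
Group 2: 1920 * 0.979 = 1880
Group 3: 360 * 0.956 = 344
Group 4: 2490 * 0.976 = 2430
Group 5: 400 * 0.956 + 570 * 0.262 = 382 + 149 = 531
Net migration: Group 3 + 90 → 434; Group 5 − 90 → 441
→ [74, 1880, 434, 2430, 441]
[period 2]
Births: 1880 * 0.206 = 387
Group 2: 74 * 0.979 = 72
Group 3: 1880 * 0.956 = 1797
Group 4: 434 * 0.976 = 424
Group 5: 2430 * 0.956 + 441 * 0.262 = 2323 + 116 = 2439
Net migration: Group 3 + 90 → 1887; Group 5 − 90 → 2349
→ [387, 72, 1887, 424, 2349]

2349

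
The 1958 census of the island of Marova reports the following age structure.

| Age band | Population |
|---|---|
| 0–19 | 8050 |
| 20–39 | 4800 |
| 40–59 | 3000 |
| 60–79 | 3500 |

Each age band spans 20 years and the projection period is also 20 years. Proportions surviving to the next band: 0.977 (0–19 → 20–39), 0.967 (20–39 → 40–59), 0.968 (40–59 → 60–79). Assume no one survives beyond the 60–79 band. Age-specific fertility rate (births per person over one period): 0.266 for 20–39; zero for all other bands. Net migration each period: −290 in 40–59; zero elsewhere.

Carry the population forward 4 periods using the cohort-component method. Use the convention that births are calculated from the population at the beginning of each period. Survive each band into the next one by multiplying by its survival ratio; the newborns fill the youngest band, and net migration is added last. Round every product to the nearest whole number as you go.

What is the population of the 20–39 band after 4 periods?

324

After projecting period 1:
Births: 4800 × 0.266 = 1277
20–39: 8050 × 0.977 = 7865
40–59: 4800 × 0.967 = 4642
60–79: 3000 × 0.968 = 2904
Net migration: 40–59 − 290 → 4352
Giving 1277 / 7865 / 4352 / 2904.
After projecting period 2:
Births: 7865 × 0.266 = 2092
20–39: 1277 × 0.977 = 1248
40–59: 7865 × 0.967 = 7605
60–79: 4352 × 0.968 = 4213
Net migration: 40–59 − 290 → 7315
Giving 2092 / 1248 / 7315 / 4213.
After projecting period 3:
Births: 1248 × 0.266 = 332
20–39: 2092 × 0.977 = 2044
40–59: 1248 × 0.967 = 1207
60–79: 7315 × 0.968 = 7081
Net migration: 40–59 − 290 → 917
Giving 332 / 2044 / 917 / 7081.
After projecting period 4:
Births: 2044 × 0.266 = 544
20–39: 332 × 0.977 = 324
40–59: 2044 × 0.967 = 1977
60–79: 917 × 0.968 = 888
Net migration: 40–59 − 290 → 1687
Giving 544 / 324 / 1687 / 888.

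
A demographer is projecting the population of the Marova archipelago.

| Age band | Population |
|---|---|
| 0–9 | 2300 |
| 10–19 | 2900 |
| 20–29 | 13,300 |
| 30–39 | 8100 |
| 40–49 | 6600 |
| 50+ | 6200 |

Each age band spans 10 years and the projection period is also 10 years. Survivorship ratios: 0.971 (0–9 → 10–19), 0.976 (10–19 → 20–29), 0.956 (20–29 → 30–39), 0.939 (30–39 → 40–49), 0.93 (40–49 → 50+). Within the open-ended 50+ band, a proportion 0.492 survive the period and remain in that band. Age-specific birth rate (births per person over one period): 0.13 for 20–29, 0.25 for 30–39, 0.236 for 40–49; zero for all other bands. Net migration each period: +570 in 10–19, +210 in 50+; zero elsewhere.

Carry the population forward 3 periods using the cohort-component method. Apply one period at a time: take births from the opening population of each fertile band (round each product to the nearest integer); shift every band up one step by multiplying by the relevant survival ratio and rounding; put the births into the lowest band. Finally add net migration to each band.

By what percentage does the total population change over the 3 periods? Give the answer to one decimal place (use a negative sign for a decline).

-4.8

Numbering the bands 1..6 from youngest to oldest:
— Period 1 —
Births: 13300 × 0.13 = 1729  |  8100 × 0.25 = 2025  |  6600 × 0.236 = 1558 ⇒ total 5312
Band 2: 2300 × 0.971 = 2233
Band 3: 2900 × 0.976 = 2830
Band 4: 13300 × 0.956 = 12715
Band 5: 8100 × 0.939 = 7606
Band 6: 6600 × 0.93 + 6200 × 0.492 = 6138 + 3050 = 9188
Net migration: Band 2 + 570 → 2803; Band 6 + 210 → 9398
→ [5312, 2803, 2830, 12715, 7606, 9398]
— Period 2 —
Births: 2830 × 0.13 = 368  |  12715 × 0.25 = 3179  |  7606 × 0.236 = 1795 ⇒ total 5342
Band 2: 5312 × 0.971 = 5158
Band 3: 2803 × 0.976 = 2736
Band 4: 2830 × 0.956 = 2705
Band 5: 12715 × 0.939 = 11939
Band 6: 7606 × 0.93 + 9398 × 0.492 = 7074 + 4624 = 11698
Net migration: Band 2 + 570 → 5728; Band 6 + 210 → 11908
→ [5342, 5728, 2736, 2705, 11939, 11908]
— Period 3 —
Births: 2736 × 0.13 = 356  |  2705 × 0.25 = 676  |  11939 × 0.236 = 2818 ⇒ total 3850
Band 2: 5342 × 0.971 = 5187
Band 3: 5728 × 0.976 = 5591
Band 4: 2736 × 0.956 = 2616
Band 5: 2705 × 0.939 = 2540
Band 6: 11939 × 0.93 + 11908 × 0.492 = 11103 + 5859 = 16962
Net migration: Band 2 + 570 → 5757; Band 6 + 210 → 17172
→ [3850, 5757, 5591, 2616, 2540, 17172]
Total: 39400 → 37526; change = -1874; percentage change = -4.8%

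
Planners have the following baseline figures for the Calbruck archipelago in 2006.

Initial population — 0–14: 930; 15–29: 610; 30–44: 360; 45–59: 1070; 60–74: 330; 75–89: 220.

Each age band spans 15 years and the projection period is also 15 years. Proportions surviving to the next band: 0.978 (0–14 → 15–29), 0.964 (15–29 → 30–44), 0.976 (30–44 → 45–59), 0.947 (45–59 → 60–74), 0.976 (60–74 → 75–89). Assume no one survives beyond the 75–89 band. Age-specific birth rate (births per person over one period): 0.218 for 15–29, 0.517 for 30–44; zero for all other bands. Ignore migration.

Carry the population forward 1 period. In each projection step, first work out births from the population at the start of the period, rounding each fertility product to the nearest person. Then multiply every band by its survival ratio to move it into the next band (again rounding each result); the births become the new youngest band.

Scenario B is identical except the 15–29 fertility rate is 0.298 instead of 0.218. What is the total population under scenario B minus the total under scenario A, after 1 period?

Period 1:
Births: 610 * 0.218 = 133, 360 * 0.517 = 186 → 319
15–29: 930 * 0.978 = 910
30–44: 610 * 0.964 = 588
45–59: 360 * 0.976 = 351
60–74: 1070 * 0.947 = 1013
75–89: 330 * 0.976 = 322
Giving 319 / 910 / 588 / 351 / 1013 / 322.
Scenario A total after 1 period: 3503
Scenario B projection —
Period 1:
Births: 610 * 0.298 = 182, 360 * 0.517 = 186 → 368
15–29: 930 * 0.978 = 910
30–44: 610 * 0.964 = 588
45–59: 360 * 0.976 = 351
60–74: 1070 * 0.947 = 1013
75–89: 330 * 0.976 = 322
Giving 368 / 910 / 588 / 351 / 1013 / 322.
Scenario B total after 1 period: 3552
Difference B − A = 3552 − 3503 = 49

49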